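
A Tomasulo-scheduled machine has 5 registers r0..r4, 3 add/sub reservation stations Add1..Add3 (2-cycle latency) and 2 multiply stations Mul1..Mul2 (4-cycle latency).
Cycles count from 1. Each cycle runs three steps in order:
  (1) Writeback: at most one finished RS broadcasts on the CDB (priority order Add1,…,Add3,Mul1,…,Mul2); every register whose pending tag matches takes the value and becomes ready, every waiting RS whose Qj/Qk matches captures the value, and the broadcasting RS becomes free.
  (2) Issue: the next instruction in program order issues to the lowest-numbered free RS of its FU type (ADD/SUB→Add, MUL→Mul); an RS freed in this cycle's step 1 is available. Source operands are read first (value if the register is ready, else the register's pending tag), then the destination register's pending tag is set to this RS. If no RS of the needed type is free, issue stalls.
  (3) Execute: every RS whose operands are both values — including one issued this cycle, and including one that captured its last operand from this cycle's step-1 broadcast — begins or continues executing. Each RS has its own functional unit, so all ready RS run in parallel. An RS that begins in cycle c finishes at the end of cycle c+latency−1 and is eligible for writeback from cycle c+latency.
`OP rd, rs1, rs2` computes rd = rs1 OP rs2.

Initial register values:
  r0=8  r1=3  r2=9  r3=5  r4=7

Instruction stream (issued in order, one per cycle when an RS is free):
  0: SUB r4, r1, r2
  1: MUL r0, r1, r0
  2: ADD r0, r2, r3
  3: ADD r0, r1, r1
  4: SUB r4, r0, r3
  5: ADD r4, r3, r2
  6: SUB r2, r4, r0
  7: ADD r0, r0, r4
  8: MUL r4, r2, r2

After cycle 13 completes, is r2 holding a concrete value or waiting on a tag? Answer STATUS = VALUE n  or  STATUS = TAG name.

  c1: issue SUB r4<-Add1  regs: r0:8,r1:3,r2:9,r3:5,r4:Add1
  c2: issue MUL r0<-Mul1  regs: r0:Mul1,r1:3,r2:9,r3:5,r4:Add1
  c3: CDB Add1=-6; issue ADD r0<-Add1  regs: r0:Add1,r1:3,r2:9,r3:5,r4:-6
  c4: issue ADD r0<-Add2  regs: r0:Add2,r1:3,r2:9,r3:5,r4:-6
  c5: CDB Add1=14; issue SUB r4<-Add1  regs: r0:Add2,r1:3,r2:9,r3:5,r4:Add1
  c6: CDB Add2=6; issue ADD r4<-Add2  regs: r0:6,r1:3,r2:9,r3:5,r4:Add2
  c7: CDB Mul1=24; issue SUB r2<-Add3  regs: r0:6,r1:3,r2:Add3,r3:5,r4:Add2
  c8: CDB Add1=1; issue ADD r0<-Add1  regs: r0:Add1,r1:3,r2:Add3,r3:5,r4:Add2
  c9: CDB Add2=14; issue MUL r4<-Mul1  regs: r0:Add1,r1:3,r2:Add3,r3:5,r4:Mul1
  c10: -  regs: r0:Add1,r1:3,r2:Add3,r3:5,r4:Mul1
  c11: CDB Add1=20  regs: r0:20,r1:3,r2:Add3,r3:5,r4:Mul1
  c12: CDB Add3=8  regs: r0:20,r1:3,r2:8,r3:5,r4:Mul1
  c13: -  regs: r0:20,r1:3,r2:8,r3:5,r4:Mul1

STATUS = VALUE 8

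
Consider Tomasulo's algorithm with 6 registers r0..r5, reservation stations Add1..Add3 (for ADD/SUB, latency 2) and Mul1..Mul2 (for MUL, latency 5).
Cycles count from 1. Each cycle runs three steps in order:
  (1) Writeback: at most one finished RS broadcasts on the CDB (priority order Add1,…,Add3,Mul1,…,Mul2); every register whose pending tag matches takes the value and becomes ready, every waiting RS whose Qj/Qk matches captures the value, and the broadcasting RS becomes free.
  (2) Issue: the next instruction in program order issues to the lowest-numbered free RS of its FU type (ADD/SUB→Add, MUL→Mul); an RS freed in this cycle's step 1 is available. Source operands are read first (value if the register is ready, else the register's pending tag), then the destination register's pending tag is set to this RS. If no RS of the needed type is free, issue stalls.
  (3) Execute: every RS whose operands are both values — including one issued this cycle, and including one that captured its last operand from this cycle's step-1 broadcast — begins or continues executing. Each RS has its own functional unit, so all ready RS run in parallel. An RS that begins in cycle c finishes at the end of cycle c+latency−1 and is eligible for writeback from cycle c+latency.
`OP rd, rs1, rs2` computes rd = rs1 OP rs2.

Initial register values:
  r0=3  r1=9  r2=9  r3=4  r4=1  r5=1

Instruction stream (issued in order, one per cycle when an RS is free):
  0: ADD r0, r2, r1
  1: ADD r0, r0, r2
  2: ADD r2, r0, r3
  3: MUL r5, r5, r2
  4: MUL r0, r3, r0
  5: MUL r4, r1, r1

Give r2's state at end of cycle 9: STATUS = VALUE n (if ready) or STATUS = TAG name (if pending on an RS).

c1: issue ADD r0<-Add1 | r0:Add1,r1:9,r2:9,r3:4,r4:1,r5:1
c2: issue ADD r0<-Add2 | r0:Add2,r1:9,r2:9,r3:4,r4:1,r5:1
c3: CDB Add1=18; issue ADD r2<-Add1 | r0:Add2,r1:9,r2:Add1,r3:4,r4:1,r5:1
c4: issue MUL r5<-Mul1 | r0:Add2,r1:9,r2:Add1,r3:4,r4:1,r5:Mul1
c5: CDB Add2=27; issue MUL r0<-Mul2 | r0:Mul2,r1:9,r2:Add1,r3:4,r4:1,r5:Mul1
c6: stall | r0:Mul2,r1:9,r2:Add1,r3:4,r4:1,r5:Mul1
c7: CDB Add1=31; stall | r0:Mul2,r1:9,r2:31,r3:4,r4:1,r5:Mul1
c8: stall | r0:Mul2,r1:9,r2:31,r3:4,r4:1,r5:Mul1
c9: stall | r0:Mul2,r1:9,r2:31,r3:4,r4:1,r5:Mul1

STATUS = VALUE 31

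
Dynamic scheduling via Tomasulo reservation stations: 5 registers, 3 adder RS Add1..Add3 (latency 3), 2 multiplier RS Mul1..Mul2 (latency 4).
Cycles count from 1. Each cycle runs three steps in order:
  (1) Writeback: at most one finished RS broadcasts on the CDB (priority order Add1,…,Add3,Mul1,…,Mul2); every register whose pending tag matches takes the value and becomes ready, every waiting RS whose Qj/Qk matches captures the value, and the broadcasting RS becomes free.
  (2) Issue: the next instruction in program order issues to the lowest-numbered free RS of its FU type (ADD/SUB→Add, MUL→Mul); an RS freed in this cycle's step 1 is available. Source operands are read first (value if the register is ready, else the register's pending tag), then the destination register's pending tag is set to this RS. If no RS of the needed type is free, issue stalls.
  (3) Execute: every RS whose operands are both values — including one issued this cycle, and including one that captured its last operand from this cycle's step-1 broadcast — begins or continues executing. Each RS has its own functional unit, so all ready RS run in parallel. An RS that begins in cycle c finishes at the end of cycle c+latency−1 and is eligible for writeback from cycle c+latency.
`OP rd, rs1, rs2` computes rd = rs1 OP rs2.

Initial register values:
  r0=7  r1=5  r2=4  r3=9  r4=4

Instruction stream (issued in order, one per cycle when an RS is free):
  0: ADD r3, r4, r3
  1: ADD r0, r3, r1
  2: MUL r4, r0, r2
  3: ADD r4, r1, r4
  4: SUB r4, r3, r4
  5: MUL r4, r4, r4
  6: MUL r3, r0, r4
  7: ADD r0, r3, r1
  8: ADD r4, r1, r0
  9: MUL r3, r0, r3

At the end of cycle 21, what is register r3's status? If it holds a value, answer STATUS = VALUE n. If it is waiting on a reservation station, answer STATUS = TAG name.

STATUS = TAG Mul2

  c1: issue ADD r3<-Add1  regs: r0:7,r1:5,r2:4,r3:Add1,r4:4
  c2: issue ADD r0<-Add2  regs: r0:Add2,r1:5,r2:4,r3:Add1,r4:4
  c3: issue MUL r4<-Mul1  regs: r0:Add2,r1:5,r2:4,r3:Add1,r4:Mul1
  c4: CDB Add1=13; issue ADD r4<-Add1  regs: r0:Add2,r1:5,r2:4,r3:13,r4:Add1
  c5: issue SUB r4<-Add3  regs: r0:Add2,r1:5,r2:4,r3:13,r4:Add3
  c6: issue MUL r4<-Mul2  regs: r0:Add2,r1:5,r2:4,r3:13,r4:Mul2
  c7: CDB Add2=18; stall  regs: r0:18,r1:5,r2:4,r3:13,r4:Mul2
  c8: stall  regs: r0:18,r1:5,r2:4,r3:13,r4:Mul2
  c9: stall  regs: r0:18,r1:5,r2:4,r3:13,r4:Mul2
  c10: stall  regs: r0:18,r1:5,r2:4,r3:13,r4:Mul2
  c11: CDB Mul1=72; issue MUL r3<-Mul1  regs: r0:18,r1:5,r2:4,r3:Mul1,r4:Mul2
  c12: issue ADD r0<-Add2  regs: r0:Add2,r1:5,r2:4,r3:Mul1,r4:Mul2
  c13: stall  regs: r0:Add2,r1:5,r2:4,r3:Mul1,r4:Mul2
  c14: CDB Add1=77; issue ADD r4<-Add1  regs: r0:Add2,r1:5,r2:4,r3:Mul1,r4:Add1
  c15: stall  regs: r0:Add2,r1:5,r2:4,r3:Mul1,r4:Add1
  c16: stall  regs: r0:Add2,r1:5,r2:4,r3:Mul1,r4:Add1
  c17: CDB Add3=-64; stall  regs: r0:Add2,r1:5,r2:4,r3:Mul1,r4:Add1
  c18: stall  regs: r0:Add2,r1:5,r2:4,r3:Mul1,r4:Add1
  c19: stall  regs: r0:Add2,r1:5,r2:4,r3:Mul1,r4:Add1
  c20: stall  regs: r0:Add2,r1:5,r2:4,r3:Mul1,r4:Add1
  c21: CDB Mul2=4096; issue MUL r3<-Mul2  regs: r0:Add2,r1:5,r2:4,r3:Mul2,r4:Add1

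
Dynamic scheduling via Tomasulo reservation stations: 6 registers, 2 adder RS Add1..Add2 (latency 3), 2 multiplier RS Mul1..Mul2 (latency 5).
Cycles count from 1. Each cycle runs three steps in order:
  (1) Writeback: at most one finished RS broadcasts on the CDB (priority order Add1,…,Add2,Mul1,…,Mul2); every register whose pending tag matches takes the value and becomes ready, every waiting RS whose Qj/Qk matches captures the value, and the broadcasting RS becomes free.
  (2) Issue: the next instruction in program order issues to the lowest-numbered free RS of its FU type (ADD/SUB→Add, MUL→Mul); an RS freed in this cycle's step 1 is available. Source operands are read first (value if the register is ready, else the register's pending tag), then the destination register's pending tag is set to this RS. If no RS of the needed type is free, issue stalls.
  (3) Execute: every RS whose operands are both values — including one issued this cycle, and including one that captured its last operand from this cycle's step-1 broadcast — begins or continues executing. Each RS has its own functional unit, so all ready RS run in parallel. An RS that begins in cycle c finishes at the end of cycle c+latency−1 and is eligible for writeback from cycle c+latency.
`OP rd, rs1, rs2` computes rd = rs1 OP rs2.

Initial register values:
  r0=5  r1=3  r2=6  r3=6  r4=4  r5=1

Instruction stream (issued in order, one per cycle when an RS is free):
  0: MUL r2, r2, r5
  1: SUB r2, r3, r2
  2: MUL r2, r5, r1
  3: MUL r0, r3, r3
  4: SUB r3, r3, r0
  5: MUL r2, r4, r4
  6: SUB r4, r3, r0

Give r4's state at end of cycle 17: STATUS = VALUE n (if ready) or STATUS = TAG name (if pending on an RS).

c1: issue MUL r2<-Mul1 | r0:5,r1:3,r2:Mul1,r3:6,r4:4,r5:1
c2: issue SUB r2<-Add1 | r0:5,r1:3,r2:Add1,r3:6,r4:4,r5:1
c3: issue MUL r2<-Mul2 | r0:5,r1:3,r2:Mul2,r3:6,r4:4,r5:1
c4: stall | r0:5,r1:3,r2:Mul2,r3:6,r4:4,r5:1
c5: stall | r0:5,r1:3,r2:Mul2,r3:6,r4:4,r5:1
c6: CDB Mul1=6; issue MUL r0<-Mul1 | r0:Mul1,r1:3,r2:Mul2,r3:6,r4:4,r5:1
c7: issue SUB r3<-Add2 | r0:Mul1,r1:3,r2:Mul2,r3:Add2,r4:4,r5:1
c8: CDB Mul2=3; issue MUL r2<-Mul2 | r0:Mul1,r1:3,r2:Mul2,r3:Add2,r4:4,r5:1
c9: CDB Add1=0; issue SUB r4<-Add1 | r0:Mul1,r1:3,r2:Mul2,r3:Add2,r4:Add1,r5:1
c10: - | r0:Mul1,r1:3,r2:Mul2,r3:Add2,r4:Add1,r5:1
c11: CDB Mul1=36 | r0:36,r1:3,r2:Mul2,r3:Add2,r4:Add1,r5:1
c12: - | r0:36,r1:3,r2:Mul2,r3:Add2,r4:Add1,r5:1
c13: CDB Mul2=16 | r0:36,r1:3,r2:16,r3:Add2,r4:Add1,r5:1
c14: CDB Add2=-30 | r0:36,r1:3,r2:16,r3:-30,r4:Add1,r5:1
c15: - | r0:36,r1:3,r2:16,r3:-30,r4:Add1,r5:1
c16: - | r0:36,r1:3,r2:16,r3:-30,r4:Add1,r5:1
c17: CDB Add1=-66 | r0:36,r1:3,r2:16,r3:-30,r4:-66,r5:1

STATUS = VALUE -66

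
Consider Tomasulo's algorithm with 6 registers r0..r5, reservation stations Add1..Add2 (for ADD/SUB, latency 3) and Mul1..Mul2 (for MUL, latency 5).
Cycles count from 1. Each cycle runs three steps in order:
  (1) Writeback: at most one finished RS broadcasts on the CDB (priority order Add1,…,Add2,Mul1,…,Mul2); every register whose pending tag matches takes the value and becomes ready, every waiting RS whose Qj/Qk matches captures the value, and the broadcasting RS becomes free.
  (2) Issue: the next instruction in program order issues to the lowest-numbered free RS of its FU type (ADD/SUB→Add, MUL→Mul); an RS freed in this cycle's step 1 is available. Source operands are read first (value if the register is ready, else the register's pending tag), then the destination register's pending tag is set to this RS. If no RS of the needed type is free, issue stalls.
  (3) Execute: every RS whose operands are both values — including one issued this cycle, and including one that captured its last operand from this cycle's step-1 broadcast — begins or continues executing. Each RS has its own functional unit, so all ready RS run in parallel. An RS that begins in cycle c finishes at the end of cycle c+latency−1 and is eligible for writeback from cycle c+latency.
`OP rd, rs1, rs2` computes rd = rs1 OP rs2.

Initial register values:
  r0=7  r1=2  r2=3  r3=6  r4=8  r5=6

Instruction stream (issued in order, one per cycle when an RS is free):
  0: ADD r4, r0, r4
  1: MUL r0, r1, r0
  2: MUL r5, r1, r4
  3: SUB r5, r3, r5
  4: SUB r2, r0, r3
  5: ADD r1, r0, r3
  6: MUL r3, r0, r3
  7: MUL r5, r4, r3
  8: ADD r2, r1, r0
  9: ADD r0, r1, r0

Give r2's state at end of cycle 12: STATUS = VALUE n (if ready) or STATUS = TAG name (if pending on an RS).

STATUS = VALUE 8

  c1: issue ADD r4<-Add1  regs: r0:7,r1:2,r2:3,r3:6,r4:Add1,r5:6
  c2: issue MUL r0<-Mul1  regs: r0:Mul1,r1:2,r2:3,r3:6,r4:Add1,r5:6
  c3: issue MUL r5<-Mul2  regs: r0:Mul1,r1:2,r2:3,r3:6,r4:Add1,r5:Mul2
  c4: CDB Add1=15; issue SUB r5<-Add1  regs: r0:Mul1,r1:2,r2:3,r3:6,r4:15,r5:Add1
  c5: issue SUB r2<-Add2  regs: r0:Mul1,r1:2,r2:Add2,r3:6,r4:15,r5:Add1
  c6: stall  regs: r0:Mul1,r1:2,r2:Add2,r3:6,r4:15,r5:Add1
  c7: CDB Mul1=14; stall  regs: r0:14,r1:2,r2:Add2,r3:6,r4:15,r5:Add1
  c8: stall  regs: r0:14,r1:2,r2:Add2,r3:6,r4:15,r5:Add1
  c9: CDB Mul2=30; stall  regs: r0:14,r1:2,r2:Add2,r3:6,r4:15,r5:Add1
  c10: CDB Add2=8; issue ADD r1<-Add2  regs: r0:14,r1:Add2,r2:8,r3:6,r4:15,r5:Add1
  c11: issue MUL r3<-Mul1  regs: r0:14,r1:Add2,r2:8,r3:Mul1,r4:15,r5:Add1
  c12: CDB Add1=-24; issue MUL r5<-Mul2  regs: r0:14,r1:Add2,r2:8,r3:Mul1,r4:15,r5:Mul2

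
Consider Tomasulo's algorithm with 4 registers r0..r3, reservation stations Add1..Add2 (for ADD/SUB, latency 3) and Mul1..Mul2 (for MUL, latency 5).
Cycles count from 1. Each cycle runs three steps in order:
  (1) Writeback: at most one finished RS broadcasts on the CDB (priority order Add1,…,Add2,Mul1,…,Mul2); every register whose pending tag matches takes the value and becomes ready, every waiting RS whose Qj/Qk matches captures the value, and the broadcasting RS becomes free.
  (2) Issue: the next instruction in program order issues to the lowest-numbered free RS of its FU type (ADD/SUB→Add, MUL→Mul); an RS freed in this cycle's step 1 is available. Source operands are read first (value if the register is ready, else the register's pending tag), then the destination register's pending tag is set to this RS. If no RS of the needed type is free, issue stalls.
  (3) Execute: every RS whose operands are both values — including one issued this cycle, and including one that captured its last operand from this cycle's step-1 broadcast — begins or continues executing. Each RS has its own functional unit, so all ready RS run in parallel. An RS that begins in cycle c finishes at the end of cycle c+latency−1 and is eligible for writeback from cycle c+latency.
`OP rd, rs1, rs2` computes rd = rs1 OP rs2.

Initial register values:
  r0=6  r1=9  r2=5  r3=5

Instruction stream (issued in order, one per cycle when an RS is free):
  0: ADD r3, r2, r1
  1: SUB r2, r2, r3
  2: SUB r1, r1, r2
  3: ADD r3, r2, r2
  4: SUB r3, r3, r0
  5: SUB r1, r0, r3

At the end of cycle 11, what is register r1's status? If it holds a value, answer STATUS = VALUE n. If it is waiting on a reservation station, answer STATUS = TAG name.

cycle 1: issue ADD r3<-Add1 // r0:6,r1:9,r2:5,r3:Add1
cycle 2: issue SUB r2<-Add2 // r0:6,r1:9,r2:Add2,r3:Add1
cycle 3: stall // r0:6,r1:9,r2:Add2,r3:Add1
cycle 4: CDB Add1=14; issue SUB r1<-Add1 // r0:6,r1:Add1,r2:Add2,r3:14
cycle 5: stall // r0:6,r1:Add1,r2:Add2,r3:14
cycle 6: stall // r0:6,r1:Add1,r2:Add2,r3:14
cycle 7: CDB Add2=-9; issue ADD r3<-Add2 // r0:6,r1:Add1,r2:-9,r3:Add2
cycle 8: stall // r0:6,r1:Add1,r2:-9,r3:Add2
cycle 9: stall // r0:6,r1:Add1,r2:-9,r3:Add2
cycle 10: CDB Add1=18; issue SUB r3<-Add1 // r0:6,r1:18,r2:-9,r3:Add1
cycle 11: CDB Add2=-18; issue SUB r1<-Add2 // r0:6,r1:Add2,r2:-9,r3:Add1

STATUS = TAG Add2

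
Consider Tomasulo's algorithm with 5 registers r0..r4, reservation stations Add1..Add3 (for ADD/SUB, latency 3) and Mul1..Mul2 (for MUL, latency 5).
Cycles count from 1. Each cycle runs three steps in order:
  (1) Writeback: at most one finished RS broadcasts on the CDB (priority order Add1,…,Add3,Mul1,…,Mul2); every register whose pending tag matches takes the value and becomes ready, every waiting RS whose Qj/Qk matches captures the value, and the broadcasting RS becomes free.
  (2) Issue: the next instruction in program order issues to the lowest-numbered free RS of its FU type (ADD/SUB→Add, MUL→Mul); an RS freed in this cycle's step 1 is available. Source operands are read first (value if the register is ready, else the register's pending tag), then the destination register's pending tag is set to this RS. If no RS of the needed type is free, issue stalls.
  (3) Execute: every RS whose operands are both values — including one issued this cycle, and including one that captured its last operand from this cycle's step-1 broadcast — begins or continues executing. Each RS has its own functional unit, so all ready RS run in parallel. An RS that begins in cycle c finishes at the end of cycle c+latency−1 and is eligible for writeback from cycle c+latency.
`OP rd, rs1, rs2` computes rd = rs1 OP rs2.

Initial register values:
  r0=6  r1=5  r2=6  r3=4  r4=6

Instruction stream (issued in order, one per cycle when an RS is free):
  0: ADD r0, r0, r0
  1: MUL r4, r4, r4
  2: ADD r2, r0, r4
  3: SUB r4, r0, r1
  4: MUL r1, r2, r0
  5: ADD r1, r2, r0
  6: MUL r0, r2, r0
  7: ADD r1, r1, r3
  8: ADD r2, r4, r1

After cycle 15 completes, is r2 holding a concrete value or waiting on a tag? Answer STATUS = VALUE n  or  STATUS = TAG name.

STATUS = TAG Add2

c1: issue ADD r0<-Add1 | r0:Add1,r1:5,r2:6,r3:4,r4:6
c2: issue MUL r4<-Mul1 | r0:Add1,r1:5,r2:6,r3:4,r4:Mul1
c3: issue ADD r2<-Add2 | r0:Add1,r1:5,r2:Add2,r3:4,r4:Mul1
c4: CDB Add1=12; issue SUB r4<-Add1 | r0:12,r1:5,r2:Add2,r3:4,r4:Add1
c5: issue MUL r1<-Mul2 | r0:12,r1:Mul2,r2:Add2,r3:4,r4:Add1
c6: issue ADD r1<-Add3 | r0:12,r1:Add3,r2:Add2,r3:4,r4:Add1
c7: CDB Add1=7; stall | r0:12,r1:Add3,r2:Add2,r3:4,r4:7
c8: CDB Mul1=36; issue MUL r0<-Mul1 | r0:Mul1,r1:Add3,r2:Add2,r3:4,r4:7
c9: issue ADD r1<-Add1 | r0:Mul1,r1:Add1,r2:Add2,r3:4,r4:7
c10: stall | r0:Mul1,r1:Add1,r2:Add2,r3:4,r4:7
c11: CDB Add2=48; issue ADD r2<-Add2 | r0:Mul1,r1:Add1,r2:Add2,r3:4,r4:7
c12: - | r0:Mul1,r1:Add1,r2:Add2,r3:4,r4:7
c13: - | r0:Mul1,r1:Add1,r2:Add2,r3:4,r4:7
c14: CDB Add3=60 | r0:Mul1,r1:Add1,r2:Add2,r3:4,r4:7
c15: - | r0:Mul1,r1:Add1,r2:Add2,r3:4,r4:7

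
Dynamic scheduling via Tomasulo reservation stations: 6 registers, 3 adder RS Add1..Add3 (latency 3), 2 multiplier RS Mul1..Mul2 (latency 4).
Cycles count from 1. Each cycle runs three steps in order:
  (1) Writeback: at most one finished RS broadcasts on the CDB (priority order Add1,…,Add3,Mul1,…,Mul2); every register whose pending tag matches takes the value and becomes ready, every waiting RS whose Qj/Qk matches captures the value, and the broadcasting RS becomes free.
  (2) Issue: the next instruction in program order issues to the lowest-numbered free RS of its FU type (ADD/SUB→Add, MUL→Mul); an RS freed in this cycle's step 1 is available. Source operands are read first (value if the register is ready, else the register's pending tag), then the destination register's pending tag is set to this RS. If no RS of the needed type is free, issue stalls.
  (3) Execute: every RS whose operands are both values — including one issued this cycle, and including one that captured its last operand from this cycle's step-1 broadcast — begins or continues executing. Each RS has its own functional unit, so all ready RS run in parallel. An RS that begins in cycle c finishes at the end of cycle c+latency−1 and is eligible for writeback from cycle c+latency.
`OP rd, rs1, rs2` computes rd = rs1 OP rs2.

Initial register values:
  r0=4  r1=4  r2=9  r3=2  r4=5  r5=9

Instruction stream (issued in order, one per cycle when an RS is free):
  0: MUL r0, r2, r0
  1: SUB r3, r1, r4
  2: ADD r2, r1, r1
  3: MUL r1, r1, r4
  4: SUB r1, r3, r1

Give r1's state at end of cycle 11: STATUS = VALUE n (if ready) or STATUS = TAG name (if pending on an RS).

  c1: issue MUL r0<-Mul1  regs: r0:Mul1,r1:4,r2:9,r3:2,r4:5,r5:9
  c2: issue SUB r3<-Add1  regs: r0:Mul1,r1:4,r2:9,r3:Add1,r4:5,r5:9
  c3: issue ADD r2<-Add2  regs: r0:Mul1,r1:4,r2:Add2,r3:Add1,r4:5,r5:9
  c4: issue MUL r1<-Mul2  regs: r0:Mul1,r1:Mul2,r2:Add2,r3:Add1,r4:5,r5:9
  c5: CDB Add1=-1; issue SUB r1<-Add1  regs: r0:Mul1,r1:Add1,r2:Add2,r3:-1,r4:5,r5:9
  c6: CDB Add2=8  regs: r0:Mul1,r1:Add1,r2:8,r3:-1,r4:5,r5:9
  c7: CDB Mul1=36  regs: r0:36,r1:Add1,r2:8,r3:-1,r4:5,r5:9
  c8: CDB Mul2=20  regs: r0:36,r1:Add1,r2:8,r3:-1,r4:5,r5:9
  c9: -  regs: r0:36,r1:Add1,r2:8,r3:-1,r4:5,r5:9
  c10: -  regs: r0:36,r1:Add1,r2:8,r3:-1,r4:5,r5:9
  c11: CDB Add1=-21  regs: r0:36,r1:-21,r2:8,r3:-1,r4:5,r5:9

STATUS = VALUE -21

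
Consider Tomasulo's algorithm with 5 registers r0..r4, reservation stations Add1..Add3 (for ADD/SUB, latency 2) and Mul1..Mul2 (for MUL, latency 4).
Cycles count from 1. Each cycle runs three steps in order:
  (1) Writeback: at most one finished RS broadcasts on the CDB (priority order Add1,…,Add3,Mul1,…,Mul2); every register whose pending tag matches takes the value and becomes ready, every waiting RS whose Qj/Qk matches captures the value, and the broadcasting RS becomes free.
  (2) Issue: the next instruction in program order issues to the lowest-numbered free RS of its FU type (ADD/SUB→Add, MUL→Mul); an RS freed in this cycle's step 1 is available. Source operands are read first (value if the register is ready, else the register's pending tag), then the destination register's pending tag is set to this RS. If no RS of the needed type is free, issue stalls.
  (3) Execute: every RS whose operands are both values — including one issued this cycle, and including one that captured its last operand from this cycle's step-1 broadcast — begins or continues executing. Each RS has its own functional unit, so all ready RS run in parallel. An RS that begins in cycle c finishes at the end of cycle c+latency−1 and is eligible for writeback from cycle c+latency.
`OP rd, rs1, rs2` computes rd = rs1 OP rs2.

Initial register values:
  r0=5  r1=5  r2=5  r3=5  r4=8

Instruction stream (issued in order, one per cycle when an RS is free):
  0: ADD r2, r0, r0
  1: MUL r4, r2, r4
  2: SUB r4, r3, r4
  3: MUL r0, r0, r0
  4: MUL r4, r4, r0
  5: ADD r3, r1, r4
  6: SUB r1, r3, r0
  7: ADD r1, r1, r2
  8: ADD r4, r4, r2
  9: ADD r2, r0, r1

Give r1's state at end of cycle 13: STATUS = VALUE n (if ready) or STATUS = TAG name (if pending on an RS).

c1: issue ADD r2<-Add1 | r0:5,r1:5,r2:Add1,r3:5,r4:8
c2: issue MUL r4<-Mul1 | r0:5,r1:5,r2:Add1,r3:5,r4:Mul1
c3: CDB Add1=10; issue SUB r4<-Add1 | r0:5,r1:5,r2:10,r3:5,r4:Add1
c4: issue MUL r0<-Mul2 | r0:Mul2,r1:5,r2:10,r3:5,r4:Add1
c5: stall | r0:Mul2,r1:5,r2:10,r3:5,r4:Add1
c6: stall | r0:Mul2,r1:5,r2:10,r3:5,r4:Add1
c7: CDB Mul1=80; issue MUL r4<-Mul1 | r0:Mul2,r1:5,r2:10,r3:5,r4:Mul1
c8: CDB Mul2=25; issue ADD r3<-Add2 | r0:25,r1:5,r2:10,r3:Add2,r4:Mul1
c9: CDB Add1=-75; issue SUB r1<-Add1 | r0:25,r1:Add1,r2:10,r3:Add2,r4:Mul1
c10: issue ADD r1<-Add3 | r0:25,r1:Add3,r2:10,r3:Add2,r4:Mul1
c11: stall | r0:25,r1:Add3,r2:10,r3:Add2,r4:Mul1
c12: stall | r0:25,r1:Add3,r2:10,r3:Add2,r4:Mul1
c13: CDB Mul1=-1875; stall | r0:25,r1:Add3,r2:10,r3:Add2,r4:-1875

STATUS = TAG Add3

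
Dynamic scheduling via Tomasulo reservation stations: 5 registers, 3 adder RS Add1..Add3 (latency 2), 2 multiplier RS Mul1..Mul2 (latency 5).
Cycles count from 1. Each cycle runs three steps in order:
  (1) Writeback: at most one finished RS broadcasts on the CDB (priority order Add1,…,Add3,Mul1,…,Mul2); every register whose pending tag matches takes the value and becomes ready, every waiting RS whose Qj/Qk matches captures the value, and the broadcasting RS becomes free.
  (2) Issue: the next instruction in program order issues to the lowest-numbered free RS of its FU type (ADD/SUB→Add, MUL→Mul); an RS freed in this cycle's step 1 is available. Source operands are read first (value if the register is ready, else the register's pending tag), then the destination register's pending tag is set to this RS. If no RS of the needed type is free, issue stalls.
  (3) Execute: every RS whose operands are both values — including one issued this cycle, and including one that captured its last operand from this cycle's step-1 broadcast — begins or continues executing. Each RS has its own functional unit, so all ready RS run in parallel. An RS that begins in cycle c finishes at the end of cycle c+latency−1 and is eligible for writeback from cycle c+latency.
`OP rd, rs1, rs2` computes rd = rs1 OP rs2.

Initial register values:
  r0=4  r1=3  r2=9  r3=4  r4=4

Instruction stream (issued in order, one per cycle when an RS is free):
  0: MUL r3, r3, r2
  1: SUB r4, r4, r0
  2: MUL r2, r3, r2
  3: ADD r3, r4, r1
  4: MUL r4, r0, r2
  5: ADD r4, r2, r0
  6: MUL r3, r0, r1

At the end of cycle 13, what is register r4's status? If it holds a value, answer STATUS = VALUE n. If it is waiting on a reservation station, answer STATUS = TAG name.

  c1: issue MUL r3<-Mul1  regs: r0:4,r1:3,r2:9,r3:Mul1,r4:4
  c2: issue SUB r4<-Add1  regs: r0:4,r1:3,r2:9,r3:Mul1,r4:Add1
  c3: issue MUL r2<-Mul2  regs: r0:4,r1:3,r2:Mul2,r3:Mul1,r4:Add1
  c4: CDB Add1=0; issue ADD r3<-Add1  regs: r0:4,r1:3,r2:Mul2,r3:Add1,r4:0
  c5: stall  regs: r0:4,r1:3,r2:Mul2,r3:Add1,r4:0
  c6: CDB Add1=3; stall  regs: r0:4,r1:3,r2:Mul2,r3:3,r4:0
  c7: CDB Mul1=36; issue MUL r4<-Mul1  regs: r0:4,r1:3,r2:Mul2,r3:3,r4:Mul1
  c8: issue ADD r4<-Add1  regs: r0:4,r1:3,r2:Mul2,r3:3,r4:Add1
  c9: stall  regs: r0:4,r1:3,r2:Mul2,r3:3,r4:Add1
  c10: stall  regs: r0:4,r1:3,r2:Mul2,r3:3,r4:Add1
  c11: stall  regs: r0:4,r1:3,r2:Mul2,r3:3,r4:Add1
  c12: CDB Mul2=324; issue MUL r3<-Mul2  regs: r0:4,r1:3,r2:324,r3:Mul2,r4:Add1
  c13: -  regs: r0:4,r1:3,r2:324,r3:Mul2,r4:Add1

STATUS = TAG Add1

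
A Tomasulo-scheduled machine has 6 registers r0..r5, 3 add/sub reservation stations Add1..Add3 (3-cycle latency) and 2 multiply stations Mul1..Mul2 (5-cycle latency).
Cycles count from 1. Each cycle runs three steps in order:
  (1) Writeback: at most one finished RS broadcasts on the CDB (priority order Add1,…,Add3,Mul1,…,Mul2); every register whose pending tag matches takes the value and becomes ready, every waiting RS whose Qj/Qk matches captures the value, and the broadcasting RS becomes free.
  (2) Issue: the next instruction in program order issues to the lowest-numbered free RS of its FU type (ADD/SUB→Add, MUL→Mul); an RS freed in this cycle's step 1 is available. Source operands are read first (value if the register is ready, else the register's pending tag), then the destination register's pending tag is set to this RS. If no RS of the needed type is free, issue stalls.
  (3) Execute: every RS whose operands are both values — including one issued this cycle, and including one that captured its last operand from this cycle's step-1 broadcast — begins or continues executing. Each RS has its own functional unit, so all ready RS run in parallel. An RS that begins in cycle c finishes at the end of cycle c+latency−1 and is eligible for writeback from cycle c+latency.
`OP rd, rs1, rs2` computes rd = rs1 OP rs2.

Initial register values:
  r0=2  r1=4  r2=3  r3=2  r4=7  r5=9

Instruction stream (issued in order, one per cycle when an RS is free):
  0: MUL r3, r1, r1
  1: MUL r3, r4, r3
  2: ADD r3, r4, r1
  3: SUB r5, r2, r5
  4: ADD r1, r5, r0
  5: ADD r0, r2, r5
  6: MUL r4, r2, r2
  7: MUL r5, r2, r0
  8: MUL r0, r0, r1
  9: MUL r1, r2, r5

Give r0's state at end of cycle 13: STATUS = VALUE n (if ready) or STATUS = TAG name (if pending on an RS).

STATUS = VALUE -3

  c1: issue MUL r3<-Mul1  regs: r0:2,r1:4,r2:3,r3:Mul1,r4:7,r5:9
  c2: issue MUL r3<-Mul2  regs: r0:2,r1:4,r2:3,r3:Mul2,r4:7,r5:9
  c3: issue ADD r3<-Add1  regs: r0:2,r1:4,r2:3,r3:Add1,r4:7,r5:9
  c4: issue SUB r5<-Add2  regs: r0:2,r1:4,r2:3,r3:Add1,r4:7,r5:Add2
  c5: issue ADD r1<-Add3  regs: r0:2,r1:Add3,r2:3,r3:Add1,r4:7,r5:Add2
  c6: CDB Add1=11; issue ADD r0<-Add1  regs: r0:Add1,r1:Add3,r2:3,r3:11,r4:7,r5:Add2
  c7: CDB Add2=-6; stall  regs: r0:Add1,r1:Add3,r2:3,r3:11,r4:7,r5:-6
  c8: CDB Mul1=16; issue MUL r4<-Mul1  regs: r0:Add1,r1:Add3,r2:3,r3:11,r4:Mul1,r5:-6
  c9: stall  regs: r0:Add1,r1:Add3,r2:3,r3:11,r4:Mul1,r5:-6
  c10: CDB Add1=-3; stall  regs: r0:-3,r1:Add3,r2:3,r3:11,r4:Mul1,r5:-6
  c11: CDB Add3=-4; stall  regs: r0:-3,r1:-4,r2:3,r3:11,r4:Mul1,r5:-6
  c12: stall  regs: r0:-3,r1:-4,r2:3,r3:11,r4:Mul1,r5:-6
  c13: CDB Mul1=9; issue MUL r5<-Mul1  regs: r0:-3,r1:-4,r2:3,r3:11,r4:9,r5:Mul1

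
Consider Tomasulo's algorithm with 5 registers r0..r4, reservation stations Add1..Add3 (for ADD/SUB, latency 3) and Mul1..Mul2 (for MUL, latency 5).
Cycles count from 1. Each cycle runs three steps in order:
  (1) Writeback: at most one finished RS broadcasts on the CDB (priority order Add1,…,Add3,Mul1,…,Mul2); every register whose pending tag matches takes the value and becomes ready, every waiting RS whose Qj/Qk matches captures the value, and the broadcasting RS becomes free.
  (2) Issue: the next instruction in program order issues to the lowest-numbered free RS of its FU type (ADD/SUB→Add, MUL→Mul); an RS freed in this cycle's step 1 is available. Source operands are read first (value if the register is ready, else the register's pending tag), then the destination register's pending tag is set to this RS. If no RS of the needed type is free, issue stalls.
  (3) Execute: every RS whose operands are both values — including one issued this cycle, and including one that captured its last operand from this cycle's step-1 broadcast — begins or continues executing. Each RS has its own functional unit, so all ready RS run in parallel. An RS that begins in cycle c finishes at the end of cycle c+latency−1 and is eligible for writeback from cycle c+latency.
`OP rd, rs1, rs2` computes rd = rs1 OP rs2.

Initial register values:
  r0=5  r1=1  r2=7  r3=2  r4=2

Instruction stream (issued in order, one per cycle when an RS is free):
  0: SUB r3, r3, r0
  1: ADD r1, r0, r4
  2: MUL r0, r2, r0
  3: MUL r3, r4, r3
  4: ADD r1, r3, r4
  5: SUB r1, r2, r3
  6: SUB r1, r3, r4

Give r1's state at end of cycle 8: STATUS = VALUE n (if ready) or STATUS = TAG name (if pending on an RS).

cycle 1: issue SUB r3<-Add1 // r0:5,r1:1,r2:7,r3:Add1,r4:2
cycle 2: issue ADD r1<-Add2 // r0:5,r1:Add2,r2:7,r3:Add1,r4:2
cycle 3: issue MUL r0<-Mul1 // r0:Mul1,r1:Add2,r2:7,r3:Add1,r4:2
cycle 4: CDB Add1=-3; issue MUL r3<-Mul2 // r0:Mul1,r1:Add2,r2:7,r3:Mul2,r4:2
cycle 5: CDB Add2=7; issue ADD r1<-Add1 // r0:Mul1,r1:Add1,r2:7,r3:Mul2,r4:2
cycle 6: issue SUB r1<-Add2 // r0:Mul1,r1:Add2,r2:7,r3:Mul2,r4:2
cycle 7: issue SUB r1<-Add3 // r0:Mul1,r1:Add3,r2:7,r3:Mul2,r4:2
cycle 8: CDB Mul1=35 // r0:35,r1:Add3,r2:7,r3:Mul2,r4:2

STATUS = TAG Add3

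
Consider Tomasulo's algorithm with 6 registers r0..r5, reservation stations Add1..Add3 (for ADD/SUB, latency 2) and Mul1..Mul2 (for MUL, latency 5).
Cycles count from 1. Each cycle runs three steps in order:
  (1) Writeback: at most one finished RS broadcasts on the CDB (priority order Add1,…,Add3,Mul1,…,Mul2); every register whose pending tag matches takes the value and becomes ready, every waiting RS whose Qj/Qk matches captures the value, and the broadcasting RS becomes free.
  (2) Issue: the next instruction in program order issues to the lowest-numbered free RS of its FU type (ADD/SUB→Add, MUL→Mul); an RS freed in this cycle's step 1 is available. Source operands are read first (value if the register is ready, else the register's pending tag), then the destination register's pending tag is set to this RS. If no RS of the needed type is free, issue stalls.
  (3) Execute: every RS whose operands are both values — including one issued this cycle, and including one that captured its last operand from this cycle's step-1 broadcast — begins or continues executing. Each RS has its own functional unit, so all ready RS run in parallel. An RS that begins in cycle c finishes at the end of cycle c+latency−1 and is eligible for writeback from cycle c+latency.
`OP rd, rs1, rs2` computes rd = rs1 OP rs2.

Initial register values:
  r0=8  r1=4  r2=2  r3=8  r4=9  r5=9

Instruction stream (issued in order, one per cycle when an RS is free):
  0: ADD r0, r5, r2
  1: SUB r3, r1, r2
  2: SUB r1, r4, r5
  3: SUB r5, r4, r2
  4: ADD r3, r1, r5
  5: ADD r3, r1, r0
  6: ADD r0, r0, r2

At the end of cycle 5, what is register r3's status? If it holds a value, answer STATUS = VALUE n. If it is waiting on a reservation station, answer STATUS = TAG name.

cycle 1: issue ADD r0<-Add1 // r0:Add1,r1:4,r2:2,r3:8,r4:9,r5:9
cycle 2: issue SUB r3<-Add2 // r0:Add1,r1:4,r2:2,r3:Add2,r4:9,r5:9
cycle 3: CDB Add1=11; issue SUB r1<-Add1 // r0:11,r1:Add1,r2:2,r3:Add2,r4:9,r5:9
cycle 4: CDB Add2=2; issue SUB r5<-Add2 // r0:11,r1:Add1,r2:2,r3:2,r4:9,r5:Add2
cycle 5: CDB Add1=0; issue ADD r3<-Add1 // r0:11,r1:0,r2:2,r3:Add1,r4:9,r5:Add2

STATUS = TAG Add1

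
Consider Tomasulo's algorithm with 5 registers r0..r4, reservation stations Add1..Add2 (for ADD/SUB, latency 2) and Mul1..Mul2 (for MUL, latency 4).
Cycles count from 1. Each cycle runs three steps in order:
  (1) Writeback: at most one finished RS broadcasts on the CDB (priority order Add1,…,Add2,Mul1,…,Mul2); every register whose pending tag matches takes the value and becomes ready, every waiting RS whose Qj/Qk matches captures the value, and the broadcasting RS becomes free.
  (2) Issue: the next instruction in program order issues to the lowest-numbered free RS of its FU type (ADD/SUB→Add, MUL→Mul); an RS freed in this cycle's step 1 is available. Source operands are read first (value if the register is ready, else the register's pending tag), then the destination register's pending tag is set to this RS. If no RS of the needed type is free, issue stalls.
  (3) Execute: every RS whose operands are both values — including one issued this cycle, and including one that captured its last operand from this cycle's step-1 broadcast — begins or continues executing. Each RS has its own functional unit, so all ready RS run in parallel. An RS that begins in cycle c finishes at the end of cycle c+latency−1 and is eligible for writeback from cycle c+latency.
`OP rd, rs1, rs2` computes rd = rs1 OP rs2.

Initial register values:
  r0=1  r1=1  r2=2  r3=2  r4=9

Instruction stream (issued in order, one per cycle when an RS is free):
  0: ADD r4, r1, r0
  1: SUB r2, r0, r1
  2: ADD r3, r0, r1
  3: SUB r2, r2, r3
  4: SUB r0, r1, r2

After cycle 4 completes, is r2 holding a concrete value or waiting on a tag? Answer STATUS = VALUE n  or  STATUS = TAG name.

  c1: issue ADD r4<-Add1  regs: r0:1,r1:1,r2:2,r3:2,r4:Add1
  c2: issue SUB r2<-Add2  regs: r0:1,r1:1,r2:Add2,r3:2,r4:Add1
  c3: CDB Add1=2; issue ADD r3<-Add1  regs: r0:1,r1:1,r2:Add2,r3:Add1,r4:2
  c4: CDB Add2=0; issue SUB r2<-Add2  regs: r0:1,r1:1,r2:Add2,r3:Add1,r4:2

STATUS = TAG Add2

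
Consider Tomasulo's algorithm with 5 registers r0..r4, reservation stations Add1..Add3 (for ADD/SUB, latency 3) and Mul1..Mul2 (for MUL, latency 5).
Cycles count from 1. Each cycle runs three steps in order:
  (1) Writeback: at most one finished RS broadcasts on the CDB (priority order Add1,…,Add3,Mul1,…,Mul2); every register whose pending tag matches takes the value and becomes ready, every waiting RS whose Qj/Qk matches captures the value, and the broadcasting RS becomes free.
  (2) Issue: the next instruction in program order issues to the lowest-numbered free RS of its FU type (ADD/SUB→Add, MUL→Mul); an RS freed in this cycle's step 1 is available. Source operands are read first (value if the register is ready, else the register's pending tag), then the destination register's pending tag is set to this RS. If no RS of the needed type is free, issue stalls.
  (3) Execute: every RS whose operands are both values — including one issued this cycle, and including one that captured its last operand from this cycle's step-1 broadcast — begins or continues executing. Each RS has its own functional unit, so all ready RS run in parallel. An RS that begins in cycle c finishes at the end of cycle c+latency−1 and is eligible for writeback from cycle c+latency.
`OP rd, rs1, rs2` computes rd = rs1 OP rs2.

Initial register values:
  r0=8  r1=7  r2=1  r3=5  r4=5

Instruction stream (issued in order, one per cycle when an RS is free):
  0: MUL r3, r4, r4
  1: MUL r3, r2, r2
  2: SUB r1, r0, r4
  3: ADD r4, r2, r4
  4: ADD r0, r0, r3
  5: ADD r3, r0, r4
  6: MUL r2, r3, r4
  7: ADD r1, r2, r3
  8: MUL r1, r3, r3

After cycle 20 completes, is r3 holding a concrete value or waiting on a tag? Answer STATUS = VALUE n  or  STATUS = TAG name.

STATUS = VALUE 15

  c1: issue MUL r3<-Mul1  regs: r0:8,r1:7,r2:1,r3:Mul1,r4:5
  c2: issue MUL r3<-Mul2  regs: r0:8,r1:7,r2:1,r3:Mul2,r4:5
  c3: issue SUB r1<-Add1  regs: r0:8,r1:Add1,r2:1,r3:Mul2,r4:5
  c4: issue ADD r4<-Add2  regs: r0:8,r1:Add1,r2:1,r3:Mul2,r4:Add2
  c5: issue ADD r0<-Add3  regs: r0:Add3,r1:Add1,r2:1,r3:Mul2,r4:Add2
  c6: CDB Add1=3; issue ADD r3<-Add1  regs: r0:Add3,r1:3,r2:1,r3:Add1,r4:Add2
  c7: CDB Add2=6; stall  regs: r0:Add3,r1:3,r2:1,r3:Add1,r4:6
  c8: CDB Mul1=25; issue MUL r2<-Mul1  regs: r0:Add3,r1:3,r2:Mul1,r3:Add1,r4:6
  c9: CDB Mul2=1; issue ADD r1<-Add2  regs: r0:Add3,r1:Add2,r2:Mul1,r3:Add1,r4:6
  c10: issue MUL r1<-Mul2  regs: r0:Add3,r1:Mul2,r2:Mul1,r3:Add1,r4:6
  c11: -  regs: r0:Add3,r1:Mul2,r2:Mul1,r3:Add1,r4:6
  c12: CDB Add3=9  regs: r0:9,r1:Mul2,r2:Mul1,r3:Add1,r4:6
  c13: -  regs: r0:9,r1:Mul2,r2:Mul1,r3:Add1,r4:6
  c14: -  regs: r0:9,r1:Mul2,r2:Mul1,r3:Add1,r4:6
  c15: CDB Add1=15  regs: r0:9,r1:Mul2,r2:Mul1,r3:15,r4:6
  c16: -  regs: r0:9,r1:Mul2,r2:Mul1,r3:15,r4:6
  c17: -  regs: r0:9,r1:Mul2,r2:Mul1,r3:15,r4:6
  c18: -  regs: r0:9,r1:Mul2,r2:Mul1,r3:15,r4:6
  c19: -  regs: r0:9,r1:Mul2,r2:Mul1,r3:15,r4:6
  c20: CDB Mul1=90  regs: r0:9,r1:Mul2,r2:90,r3:15,r4:6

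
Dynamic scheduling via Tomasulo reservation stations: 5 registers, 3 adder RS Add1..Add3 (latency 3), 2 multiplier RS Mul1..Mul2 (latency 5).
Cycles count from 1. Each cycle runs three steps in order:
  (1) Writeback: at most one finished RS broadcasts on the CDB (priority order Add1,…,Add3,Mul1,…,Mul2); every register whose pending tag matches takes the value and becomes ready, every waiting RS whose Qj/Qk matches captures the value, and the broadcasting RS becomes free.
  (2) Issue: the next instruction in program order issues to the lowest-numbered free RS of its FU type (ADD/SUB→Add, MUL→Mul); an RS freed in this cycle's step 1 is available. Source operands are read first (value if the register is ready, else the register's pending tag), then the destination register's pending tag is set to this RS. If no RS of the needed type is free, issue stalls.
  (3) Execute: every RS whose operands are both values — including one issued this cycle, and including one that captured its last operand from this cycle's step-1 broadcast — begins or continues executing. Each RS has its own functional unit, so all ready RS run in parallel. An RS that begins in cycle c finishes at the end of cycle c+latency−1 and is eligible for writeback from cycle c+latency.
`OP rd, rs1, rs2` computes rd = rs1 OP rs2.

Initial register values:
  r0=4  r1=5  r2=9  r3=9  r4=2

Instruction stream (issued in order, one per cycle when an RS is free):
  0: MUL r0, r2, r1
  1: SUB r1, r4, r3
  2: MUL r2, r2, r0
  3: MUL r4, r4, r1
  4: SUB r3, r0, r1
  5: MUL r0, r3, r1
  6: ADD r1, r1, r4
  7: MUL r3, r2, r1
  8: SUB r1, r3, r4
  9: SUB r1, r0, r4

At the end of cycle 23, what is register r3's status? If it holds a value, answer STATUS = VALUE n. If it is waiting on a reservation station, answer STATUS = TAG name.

cycle 1: issue MUL r0<-Mul1 // r0:Mul1,r1:5,r2:9,r3:9,r4:2
cycle 2: issue SUB r1<-Add1 // r0:Mul1,r1:Add1,r2:9,r3:9,r4:2
cycle 3: issue MUL r2<-Mul2 // r0:Mul1,r1:Add1,r2:Mul2,r3:9,r4:2
cycle 4: stall // r0:Mul1,r1:Add1,r2:Mul2,r3:9,r4:2
cycle 5: CDB Add1=-7; stall // r0:Mul1,r1:-7,r2:Mul2,r3:9,r4:2
cycle 6: CDB Mul1=45; issue MUL r4<-Mul1 // r0:45,r1:-7,r2:Mul2,r3:9,r4:Mul1
cycle 7: issue SUB r3<-Add1 // r0:45,r1:-7,r2:Mul2,r3:Add1,r4:Mul1
cycle 8: stall // r0:45,r1:-7,r2:Mul2,r3:Add1,r4:Mul1
cycle 9: stall // r0:45,r1:-7,r2:Mul2,r3:Add1,r4:Mul1
cycle 10: CDB Add1=52; stall // r0:45,r1:-7,r2:Mul2,r3:52,r4:Mul1
cycle 11: CDB Mul1=-14; issue MUL r0<-Mul1 // r0:Mul1,r1:-7,r2:Mul2,r3:52,r4:-14
cycle 12: CDB Mul2=405; issue ADD r1<-Add1 // r0:Mul1,r1:Add1,r2:405,r3:52,r4:-14
cycle 13: issue MUL r3<-Mul2 // r0:Mul1,r1:Add1,r2:405,r3:Mul2,r4:-14
cycle 14: issue SUB r1<-Add2 // r0:Mul1,r1:Add2,r2:405,r3:Mul2,r4:-14
cycle 15: CDB Add1=-21; issue SUB r1<-Add1 // r0:Mul1,r1:Add1,r2:405,r3:Mul2,r4:-14
cycle 16: CDB Mul1=-364 // r0:-364,r1:Add1,r2:405,r3:Mul2,r4:-14
cycle 17: - // r0:-364,r1:Add1,r2:405,r3:Mul2,r4:-14
cycle 18: - // r0:-364,r1:Add1,r2:405,r3:Mul2,r4:-14
cycle 19: CDB Add1=-350 // r0:-364,r1:-350,r2:405,r3:Mul2,r4:-14
cycle 20: CDB Mul2=-8505 // r0:-364,r1:-350,r2:405,r3:-8505,r4:-14
cycle 21: - // r0:-364,r1:-350,r2:405,r3:-8505,r4:-14
cycle 22: - // r0:-364,r1:-350,r2:405,r3:-8505,r4:-14
cycle 23: CDB Add2=-8491 // r0:-364,r1:-350,r2:405,r3:-8505,r4:-14

STATUS = VALUE -8505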